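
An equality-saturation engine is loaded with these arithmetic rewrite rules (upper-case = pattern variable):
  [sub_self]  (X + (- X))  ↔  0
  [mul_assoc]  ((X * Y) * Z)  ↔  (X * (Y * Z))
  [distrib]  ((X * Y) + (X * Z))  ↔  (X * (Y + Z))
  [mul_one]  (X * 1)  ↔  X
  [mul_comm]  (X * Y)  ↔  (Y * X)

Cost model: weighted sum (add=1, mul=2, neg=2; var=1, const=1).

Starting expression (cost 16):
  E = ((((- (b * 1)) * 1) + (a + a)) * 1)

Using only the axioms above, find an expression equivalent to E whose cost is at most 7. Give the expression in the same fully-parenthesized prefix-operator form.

step 1: mul_one (→) rewrites (b * 1) into b, now ((((- b) * 1) + (a + a)) * 1)
step 2: mul_one (→) rewrites ((- b) * 1) into (- b), now (((- b) + (a + a)) * 1)
step 3: mul_one (→) rewrites (((- b) + (a + a)) * 1) into ((- b) + (a + a)), reaching cost 7 (bound 7)

((- b) + (a + a))   [cost 7]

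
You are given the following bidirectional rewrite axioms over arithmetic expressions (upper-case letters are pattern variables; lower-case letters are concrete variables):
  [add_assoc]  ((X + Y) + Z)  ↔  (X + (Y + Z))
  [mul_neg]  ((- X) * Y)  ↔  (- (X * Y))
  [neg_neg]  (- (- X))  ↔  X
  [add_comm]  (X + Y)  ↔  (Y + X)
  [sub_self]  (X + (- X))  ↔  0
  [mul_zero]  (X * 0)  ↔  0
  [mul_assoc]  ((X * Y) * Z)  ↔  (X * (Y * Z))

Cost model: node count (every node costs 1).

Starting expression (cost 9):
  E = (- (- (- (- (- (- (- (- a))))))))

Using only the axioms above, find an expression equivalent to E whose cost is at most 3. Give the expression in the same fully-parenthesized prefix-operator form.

1. [neg_neg →] (- (- (- (- (- a)))))  →  (- (- (- a)));  E = (- (- (- (- (- (- a))))))
2. [neg_neg →] (- (- (- (- (- (- a))))))  →  (- (- (- (- a))))
3. [neg_neg →] (- (- (- (- a))))  →  (- (- a));  cost 3 ≤ 3, done

(- (- a))   [cost 3]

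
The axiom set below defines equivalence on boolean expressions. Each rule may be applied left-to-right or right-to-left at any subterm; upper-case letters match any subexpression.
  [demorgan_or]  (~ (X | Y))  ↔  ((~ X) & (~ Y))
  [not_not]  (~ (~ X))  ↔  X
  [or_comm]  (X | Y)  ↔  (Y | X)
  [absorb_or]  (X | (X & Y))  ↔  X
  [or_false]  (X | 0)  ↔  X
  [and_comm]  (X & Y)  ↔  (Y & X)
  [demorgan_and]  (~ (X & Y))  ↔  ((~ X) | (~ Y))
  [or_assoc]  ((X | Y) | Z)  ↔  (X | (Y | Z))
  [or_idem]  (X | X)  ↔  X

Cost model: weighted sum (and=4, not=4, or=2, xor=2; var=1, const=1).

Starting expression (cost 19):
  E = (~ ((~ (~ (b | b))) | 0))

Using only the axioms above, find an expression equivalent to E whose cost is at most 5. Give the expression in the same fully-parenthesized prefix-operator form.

(~ b)   [cost 5]

step 1: or_false (→) rewrites ((~ (~ (b | b))) | 0) into (~ (~ (b | b))), now (~ (~ (~ (b | b))))
step 2: not_not (→) rewrites (~ (~ (~ (b | b)))) into (~ (b | b))
step 3: or_idem (→) rewrites (b | b) into b, reaching cost 5 (bound 5)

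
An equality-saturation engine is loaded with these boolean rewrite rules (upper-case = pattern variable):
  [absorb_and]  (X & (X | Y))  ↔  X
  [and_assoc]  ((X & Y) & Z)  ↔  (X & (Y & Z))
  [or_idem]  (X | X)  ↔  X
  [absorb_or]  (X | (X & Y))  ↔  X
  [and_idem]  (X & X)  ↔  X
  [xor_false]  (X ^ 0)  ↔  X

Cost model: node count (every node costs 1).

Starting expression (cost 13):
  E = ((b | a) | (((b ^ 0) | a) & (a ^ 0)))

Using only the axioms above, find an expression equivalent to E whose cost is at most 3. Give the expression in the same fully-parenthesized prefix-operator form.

(1) (a ^ 0)  =[xor_false →]=  a    ⊢ ((b | a) | (((b ^ 0) | a) & a))
(2) (b ^ 0)  =[xor_false →]=  b    ⊢ ((b | a) | ((b | a) & a))
(3) ((b | a) | ((b | a) & a))  =[absorb_or →]=  (b | a)    ⊢ cost 3, within 3

(b | a)   [cost 3]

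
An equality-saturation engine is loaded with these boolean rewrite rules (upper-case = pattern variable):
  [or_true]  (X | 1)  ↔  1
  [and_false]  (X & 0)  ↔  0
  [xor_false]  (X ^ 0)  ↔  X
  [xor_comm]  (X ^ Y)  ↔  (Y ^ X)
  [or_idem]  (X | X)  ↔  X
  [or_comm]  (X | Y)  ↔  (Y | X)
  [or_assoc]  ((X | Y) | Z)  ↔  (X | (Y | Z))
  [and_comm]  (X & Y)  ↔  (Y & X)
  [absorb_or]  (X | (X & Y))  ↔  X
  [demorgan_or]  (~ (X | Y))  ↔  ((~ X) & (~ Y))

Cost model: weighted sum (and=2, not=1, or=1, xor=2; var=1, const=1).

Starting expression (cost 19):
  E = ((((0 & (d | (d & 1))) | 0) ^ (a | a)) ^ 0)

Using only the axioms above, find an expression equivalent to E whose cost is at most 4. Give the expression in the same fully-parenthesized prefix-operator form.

(0 ^ a)   [cost 4]

(1) (d | (d & 1))  =[absorb_or →]=  d    ⊢ ((((0 & d) | 0) ^ (a | a)) ^ 0)
(2) ((((0 & d) | 0) ^ (a | a)) ^ 0)  =[xor_false →]=  (((0 & d) | 0) ^ (a | a))
(3) ((0 & d) | 0)  =[or_comm →]=  (0 | (0 & d))    ⊢ ((0 | (0 & d)) ^ (a | a))
(4) (a | a)  =[or_idem →]=  a    ⊢ ((0 | (0 & d)) ^ a)
(5) (0 | (0 & d))  =[absorb_or →]=  0    ⊢ cost 4, within 4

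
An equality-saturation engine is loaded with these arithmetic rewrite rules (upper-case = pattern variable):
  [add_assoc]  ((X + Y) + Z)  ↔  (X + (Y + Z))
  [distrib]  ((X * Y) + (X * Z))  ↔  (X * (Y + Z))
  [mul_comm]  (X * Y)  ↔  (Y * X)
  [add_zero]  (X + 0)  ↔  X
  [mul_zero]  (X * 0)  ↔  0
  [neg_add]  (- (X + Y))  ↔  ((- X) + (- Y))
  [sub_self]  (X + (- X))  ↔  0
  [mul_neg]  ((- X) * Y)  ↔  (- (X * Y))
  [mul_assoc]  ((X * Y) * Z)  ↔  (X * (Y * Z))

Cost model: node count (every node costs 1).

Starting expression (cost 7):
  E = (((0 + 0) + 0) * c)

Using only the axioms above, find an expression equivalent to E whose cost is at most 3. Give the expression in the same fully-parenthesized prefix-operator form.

(1) ((0 + 0) + 0)  =[add_zero →]=  (0 + 0)    ⊢ ((0 + 0) * c)
(2) (0 + 0)  =[add_zero →]=  0    ⊢ cost 3, within 3

(0 * c)   [cost 3]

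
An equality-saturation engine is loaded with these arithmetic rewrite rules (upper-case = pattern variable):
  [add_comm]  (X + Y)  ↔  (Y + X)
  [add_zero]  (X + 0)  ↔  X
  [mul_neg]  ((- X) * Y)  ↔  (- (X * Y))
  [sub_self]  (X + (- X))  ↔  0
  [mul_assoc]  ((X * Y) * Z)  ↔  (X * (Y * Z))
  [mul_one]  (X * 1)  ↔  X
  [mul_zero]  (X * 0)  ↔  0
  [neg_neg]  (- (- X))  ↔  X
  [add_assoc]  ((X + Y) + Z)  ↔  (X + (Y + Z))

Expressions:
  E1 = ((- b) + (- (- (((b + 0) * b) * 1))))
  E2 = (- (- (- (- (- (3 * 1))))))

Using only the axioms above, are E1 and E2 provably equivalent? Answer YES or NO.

All listed rules preserve value, hence provable equivalence implies equal values everywhere; look for a separating assignment.
b=0 gives E1 ↦ 0, E2 ↦ -3; values differ ⇒ not provably equivalent.

NO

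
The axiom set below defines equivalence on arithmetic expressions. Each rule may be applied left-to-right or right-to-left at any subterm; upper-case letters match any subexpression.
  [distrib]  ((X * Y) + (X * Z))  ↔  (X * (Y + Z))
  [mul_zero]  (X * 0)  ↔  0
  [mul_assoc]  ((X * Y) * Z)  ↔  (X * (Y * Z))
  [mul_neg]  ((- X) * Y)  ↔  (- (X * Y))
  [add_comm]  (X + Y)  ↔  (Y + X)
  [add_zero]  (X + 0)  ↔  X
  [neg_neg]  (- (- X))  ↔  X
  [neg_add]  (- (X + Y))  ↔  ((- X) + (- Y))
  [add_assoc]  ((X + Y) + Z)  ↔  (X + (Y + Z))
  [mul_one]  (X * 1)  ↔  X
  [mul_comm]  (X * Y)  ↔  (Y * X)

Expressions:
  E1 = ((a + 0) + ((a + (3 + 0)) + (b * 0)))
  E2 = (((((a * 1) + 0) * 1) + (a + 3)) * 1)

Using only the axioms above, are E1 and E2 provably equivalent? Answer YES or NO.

YES

step 1: add_zero (→) rewrites (3 + 0) into 3, now ((a + 0) + ((a + 3) + (b * 0)))
step 2: mul_zero (→) rewrites (b * 0) into 0, now ((a + 0) + ((a + 3) + 0))
step 3: add_zero (→) rewrites (a + 0) into a, now (a + ((a + 3) + 0))
step 4: add_zero (→) rewrites ((a + 3) + 0) into (a + 3), now (a + (a + 3))
step 5: add_zero (←) rewrites a into (a + 0), now ((a + 0) + (a + 3))
step 6: mul_one (←) rewrites (a + 0) into ((a + 0) * 1), now (((a + 0) * 1) + (a + 3))
step 7: mul_one (←) rewrites (((a + 0) * 1) + (a + 3)) into ((((a + 0) * 1) + (a + 3)) * 1)
step 8: mul_one (←) rewrites a into (a * 1), which is E2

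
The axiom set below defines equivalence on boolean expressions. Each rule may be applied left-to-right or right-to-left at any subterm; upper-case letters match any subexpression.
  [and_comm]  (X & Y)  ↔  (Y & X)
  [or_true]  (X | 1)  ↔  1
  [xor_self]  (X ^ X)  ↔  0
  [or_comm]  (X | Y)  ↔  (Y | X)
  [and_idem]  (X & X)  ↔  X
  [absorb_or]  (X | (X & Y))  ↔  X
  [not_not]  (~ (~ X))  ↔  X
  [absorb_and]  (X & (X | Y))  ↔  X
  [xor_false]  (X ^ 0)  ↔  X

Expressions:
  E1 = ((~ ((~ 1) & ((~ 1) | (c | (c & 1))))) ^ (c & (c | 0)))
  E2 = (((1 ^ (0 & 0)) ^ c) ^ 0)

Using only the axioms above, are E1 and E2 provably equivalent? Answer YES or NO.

YES

(1) (c | (c & 1))  =[absorb_or →]=  c    ⊢ ((~ ((~ 1) & ((~ 1) | c))) ^ (c & (c | 0)))
(2) ((~ 1) & ((~ 1) | c))  =[absorb_and →]=  (~ 1)    ⊢ ((~ (~ 1)) ^ (c & (c | 0)))
(3) (c & (c | 0))  =[absorb_and →]=  c    ⊢ ((~ (~ 1)) ^ c)
(4) (~ (~ 1))  =[not_not →]=  1    ⊢ (1 ^ c)
(5) 1  =[xor_false ←]=  (1 ^ 0)    ⊢ ((1 ^ 0) ^ c)
(6) ((1 ^ 0) ^ c)  =[xor_false ←]=  (((1 ^ 0) ^ c) ^ 0)
(7) 0  =[and_idem ←]=  (0 & 0)    ⊢ E2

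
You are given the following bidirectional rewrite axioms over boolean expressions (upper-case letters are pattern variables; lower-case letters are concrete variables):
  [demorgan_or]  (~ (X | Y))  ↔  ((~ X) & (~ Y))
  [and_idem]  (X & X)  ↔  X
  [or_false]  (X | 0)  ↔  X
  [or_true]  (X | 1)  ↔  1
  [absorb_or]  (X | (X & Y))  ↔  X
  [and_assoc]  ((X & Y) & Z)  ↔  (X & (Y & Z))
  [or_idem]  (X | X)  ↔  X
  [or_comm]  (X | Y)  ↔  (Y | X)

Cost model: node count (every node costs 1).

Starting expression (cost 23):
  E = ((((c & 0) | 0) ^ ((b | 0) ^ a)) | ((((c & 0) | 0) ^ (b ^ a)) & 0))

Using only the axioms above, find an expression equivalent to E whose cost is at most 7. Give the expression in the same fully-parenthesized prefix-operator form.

((c & 0) ^ (b ^ a))   [cost 7]

step 1: or_false (→) rewrites (b | 0) into b, now ((((c & 0) | 0) ^ (b ^ a)) | ((((c & 0) | 0) ^ (b ^ a)) & 0))
step 2: absorb_or (→) rewrites ((((c & 0) | 0) ^ (b ^ a)) | ((((c & 0) | 0) ^ (b ^ a)) & 0)) into (((c & 0) | 0) ^ (b ^ a))
step 3: or_false (→) rewrites ((c & 0) | 0) into (c & 0), reaching cost 7 (bound 7)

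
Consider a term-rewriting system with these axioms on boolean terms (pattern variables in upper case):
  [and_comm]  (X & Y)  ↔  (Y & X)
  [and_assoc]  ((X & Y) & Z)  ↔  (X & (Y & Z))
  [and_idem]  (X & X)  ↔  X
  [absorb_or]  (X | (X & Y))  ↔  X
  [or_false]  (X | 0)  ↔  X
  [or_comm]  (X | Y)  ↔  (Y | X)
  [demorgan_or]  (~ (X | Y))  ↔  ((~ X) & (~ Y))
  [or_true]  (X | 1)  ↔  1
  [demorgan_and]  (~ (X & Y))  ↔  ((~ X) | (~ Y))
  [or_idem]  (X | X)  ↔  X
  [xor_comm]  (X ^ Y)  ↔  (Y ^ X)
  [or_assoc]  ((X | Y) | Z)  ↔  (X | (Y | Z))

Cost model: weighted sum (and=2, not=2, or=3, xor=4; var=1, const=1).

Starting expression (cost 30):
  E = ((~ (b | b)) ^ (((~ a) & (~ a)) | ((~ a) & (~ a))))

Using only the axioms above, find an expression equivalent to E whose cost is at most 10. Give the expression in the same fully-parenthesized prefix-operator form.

(1) (((~ a) & (~ a)) | ((~ a) & (~ a)))  =[or_idem →]=  ((~ a) & (~ a))    ⊢ ((~ (b | b)) ^ ((~ a) & (~ a)))
(2) ((~ a) & (~ a))  =[and_idem →]=  (~ a)    ⊢ ((~ (b | b)) ^ (~ a))
(3) (b | b)  =[or_idem →]=  b    ⊢ cost 10, within 10

((~ b) ^ (~ a))   [cost 10]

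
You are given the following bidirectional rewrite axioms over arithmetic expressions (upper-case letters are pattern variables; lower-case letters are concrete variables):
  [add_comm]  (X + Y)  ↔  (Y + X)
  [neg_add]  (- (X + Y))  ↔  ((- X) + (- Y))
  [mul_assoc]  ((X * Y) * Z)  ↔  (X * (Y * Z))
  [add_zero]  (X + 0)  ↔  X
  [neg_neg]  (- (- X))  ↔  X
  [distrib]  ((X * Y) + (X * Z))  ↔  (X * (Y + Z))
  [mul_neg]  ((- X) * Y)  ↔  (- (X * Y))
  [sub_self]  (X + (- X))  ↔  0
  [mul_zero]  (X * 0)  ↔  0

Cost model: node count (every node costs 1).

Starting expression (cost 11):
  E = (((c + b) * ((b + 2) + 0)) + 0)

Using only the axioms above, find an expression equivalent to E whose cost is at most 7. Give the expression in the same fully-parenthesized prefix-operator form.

1. [add_zero →] ((b + 2) + 0)  →  (b + 2);  E = (((c + b) * (b + 2)) + 0)
2. [add_comm →] (b + 2)  →  (2 + b);  E = (((c + b) * (2 + b)) + 0)
3. [add_zero →] (((c + b) * (2 + b)) + 0)  →  ((c + b) * (2 + b));  cost 7 ≤ 7, done

((c + b) * (2 + b))   [cost 7]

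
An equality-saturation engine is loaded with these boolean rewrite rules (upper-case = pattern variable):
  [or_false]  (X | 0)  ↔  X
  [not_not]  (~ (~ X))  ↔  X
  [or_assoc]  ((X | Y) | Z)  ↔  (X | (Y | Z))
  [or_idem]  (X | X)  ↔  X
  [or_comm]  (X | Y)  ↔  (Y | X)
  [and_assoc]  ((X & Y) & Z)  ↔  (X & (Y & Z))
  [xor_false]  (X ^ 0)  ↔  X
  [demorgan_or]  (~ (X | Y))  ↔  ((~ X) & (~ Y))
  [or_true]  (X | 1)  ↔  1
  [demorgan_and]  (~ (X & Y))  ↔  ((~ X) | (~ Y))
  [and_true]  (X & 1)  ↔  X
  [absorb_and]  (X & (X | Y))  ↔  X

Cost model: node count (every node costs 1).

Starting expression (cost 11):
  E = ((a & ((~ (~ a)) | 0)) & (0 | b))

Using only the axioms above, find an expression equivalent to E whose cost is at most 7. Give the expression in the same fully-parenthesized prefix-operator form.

((a & a) & (0 | b))   [cost 7]

(1) (~ (~ a))  =[not_not →]=  a    ⊢ ((a & (a | 0)) & (0 | b))
(2) (a | 0)  =[or_false →]=  a    ⊢ cost 7, within 7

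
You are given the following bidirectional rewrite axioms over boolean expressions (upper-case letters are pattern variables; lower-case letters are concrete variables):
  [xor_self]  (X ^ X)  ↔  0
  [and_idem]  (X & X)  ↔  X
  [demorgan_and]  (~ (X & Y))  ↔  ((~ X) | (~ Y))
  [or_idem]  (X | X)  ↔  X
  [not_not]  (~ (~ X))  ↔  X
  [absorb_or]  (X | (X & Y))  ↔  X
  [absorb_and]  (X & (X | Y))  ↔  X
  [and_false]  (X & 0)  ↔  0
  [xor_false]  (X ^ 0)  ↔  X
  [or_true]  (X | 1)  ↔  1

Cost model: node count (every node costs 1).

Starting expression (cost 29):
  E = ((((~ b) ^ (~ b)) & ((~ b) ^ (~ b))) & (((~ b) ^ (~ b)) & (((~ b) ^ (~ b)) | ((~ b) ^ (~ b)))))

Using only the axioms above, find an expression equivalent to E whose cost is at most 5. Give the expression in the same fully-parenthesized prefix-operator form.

((~ b) ^ (~ b))   [cost 5]

(1) (((~ b) ^ (~ b)) | ((~ b) ^ (~ b)))  =[or_idem →]=  ((~ b) ^ (~ b))    ⊢ ((((~ b) ^ (~ b)) & ((~ b) ^ (~ b))) & (((~ b) ^ (~ b)) & ((~ b) ^ (~ b))))
(2) ((((~ b) ^ (~ b)) & ((~ b) ^ (~ b))) & (((~ b) ^ (~ b)) & ((~ b) ^ (~ b))))  =[and_idem →]=  (((~ b) ^ (~ b)) & ((~ b) ^ (~ b)))
(3) (((~ b) ^ (~ b)) & ((~ b) ^ (~ b)))  =[and_idem →]=  ((~ b) ^ (~ b))    ⊢ cost 5, within 5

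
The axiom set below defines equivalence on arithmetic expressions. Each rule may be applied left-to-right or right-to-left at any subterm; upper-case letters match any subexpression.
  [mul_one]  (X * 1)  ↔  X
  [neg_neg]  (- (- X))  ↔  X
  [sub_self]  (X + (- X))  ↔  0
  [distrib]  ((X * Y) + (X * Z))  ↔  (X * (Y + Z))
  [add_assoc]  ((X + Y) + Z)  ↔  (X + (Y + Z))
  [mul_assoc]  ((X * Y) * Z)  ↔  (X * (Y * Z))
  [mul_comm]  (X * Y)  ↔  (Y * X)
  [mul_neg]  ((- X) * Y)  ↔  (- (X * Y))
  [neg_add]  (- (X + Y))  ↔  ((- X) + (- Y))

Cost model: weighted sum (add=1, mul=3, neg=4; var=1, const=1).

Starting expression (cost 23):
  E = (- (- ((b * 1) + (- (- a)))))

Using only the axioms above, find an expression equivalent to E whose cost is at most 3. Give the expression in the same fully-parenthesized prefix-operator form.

step 1: neg_neg (→) rewrites (- (- ((b * 1) + (- (- a))))) into ((b * 1) + (- (- a)))
step 2: neg_neg (→) rewrites (- (- a)) into a, now ((b * 1) + a)
step 3: mul_one (→) rewrites (b * 1) into b, reaching cost 3 (bound 3)

(b + a)   [cost 3]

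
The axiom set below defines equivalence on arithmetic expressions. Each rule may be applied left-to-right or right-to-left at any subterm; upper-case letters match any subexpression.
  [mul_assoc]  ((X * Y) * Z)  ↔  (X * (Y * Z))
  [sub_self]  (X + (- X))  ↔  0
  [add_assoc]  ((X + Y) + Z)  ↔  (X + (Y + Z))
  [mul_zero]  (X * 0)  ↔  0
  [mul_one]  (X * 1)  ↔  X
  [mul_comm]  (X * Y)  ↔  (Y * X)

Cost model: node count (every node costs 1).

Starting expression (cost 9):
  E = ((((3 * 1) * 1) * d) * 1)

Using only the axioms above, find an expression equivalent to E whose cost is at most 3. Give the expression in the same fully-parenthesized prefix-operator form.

1. [mul_one →] (3 * 1)  →  3;  E = (((3 * 1) * d) * 1)
2. [mul_one →] (3 * 1)  →  3;  E = ((3 * d) * 1)
3. [mul_one →] ((3 * d) * 1)  →  (3 * d);  cost 3 ≤ 3, done

(3 * d)   [cost 3]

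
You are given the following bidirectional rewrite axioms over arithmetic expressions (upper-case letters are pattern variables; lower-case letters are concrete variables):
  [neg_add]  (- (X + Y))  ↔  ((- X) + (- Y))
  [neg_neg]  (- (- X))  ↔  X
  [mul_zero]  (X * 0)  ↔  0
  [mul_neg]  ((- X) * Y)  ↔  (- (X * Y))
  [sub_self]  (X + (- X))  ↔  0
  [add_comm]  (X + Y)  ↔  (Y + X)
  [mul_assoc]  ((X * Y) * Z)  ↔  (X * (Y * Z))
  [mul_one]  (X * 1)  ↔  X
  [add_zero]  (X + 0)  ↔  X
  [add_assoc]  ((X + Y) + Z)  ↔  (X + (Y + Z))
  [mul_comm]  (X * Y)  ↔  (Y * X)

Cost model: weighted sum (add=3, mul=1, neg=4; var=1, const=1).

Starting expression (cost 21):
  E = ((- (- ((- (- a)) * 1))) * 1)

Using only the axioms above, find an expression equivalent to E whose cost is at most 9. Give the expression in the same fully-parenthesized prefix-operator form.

(- (- a))   [cost 9]

1. [mul_one →] ((- (- a)) * 1)  →  (- (- a));  E = ((- (- (- (- a)))) * 1)
2. [mul_one →] ((- (- (- (- a)))) * 1)  →  (- (- (- (- a))))
3. [neg_neg →] (- (- (- (- a))))  →  (- (- a));  cost 9 ≤ 9, done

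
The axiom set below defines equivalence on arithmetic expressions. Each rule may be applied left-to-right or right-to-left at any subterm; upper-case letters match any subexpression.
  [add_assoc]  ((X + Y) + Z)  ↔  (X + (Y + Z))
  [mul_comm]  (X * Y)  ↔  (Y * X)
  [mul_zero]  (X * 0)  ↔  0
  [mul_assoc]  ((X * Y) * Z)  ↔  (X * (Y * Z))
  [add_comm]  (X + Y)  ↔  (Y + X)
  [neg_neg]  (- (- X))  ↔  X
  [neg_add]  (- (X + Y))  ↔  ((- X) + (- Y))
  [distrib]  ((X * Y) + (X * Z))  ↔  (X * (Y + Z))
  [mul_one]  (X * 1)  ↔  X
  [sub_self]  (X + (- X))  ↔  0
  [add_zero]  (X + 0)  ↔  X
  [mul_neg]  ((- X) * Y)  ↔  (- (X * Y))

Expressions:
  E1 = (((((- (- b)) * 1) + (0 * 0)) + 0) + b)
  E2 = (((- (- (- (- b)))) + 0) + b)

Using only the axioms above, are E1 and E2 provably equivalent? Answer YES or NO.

YES

step 1: mul_one (→) rewrites ((- (- b)) * 1) into (- (- b)), now ((((- (- b)) + (0 * 0)) + 0) + b)
step 2: neg_neg (→) rewrites (- (- b)) into b, now (((b + (0 * 0)) + 0) + b)
step 3: mul_zero (→) rewrites (0 * 0) into 0, now (((b + 0) + 0) + b)
step 4: add_zero (→) rewrites ((b + 0) + 0) into (b + 0), now ((b + 0) + b)
step 5: add_zero (→) rewrites (b + 0) into b, now (b + b)
step 6: neg_neg (←) rewrites b into (- (- b)), now ((- (- b)) + b)
step 7: neg_neg (←) rewrites (- b) into (- (- (- b))), now ((- (- (- (- b)))) + b)
step 8: add_zero (←) rewrites (- (- (- (- b)))) into ((- (- (- (- b)))) + 0), which is E2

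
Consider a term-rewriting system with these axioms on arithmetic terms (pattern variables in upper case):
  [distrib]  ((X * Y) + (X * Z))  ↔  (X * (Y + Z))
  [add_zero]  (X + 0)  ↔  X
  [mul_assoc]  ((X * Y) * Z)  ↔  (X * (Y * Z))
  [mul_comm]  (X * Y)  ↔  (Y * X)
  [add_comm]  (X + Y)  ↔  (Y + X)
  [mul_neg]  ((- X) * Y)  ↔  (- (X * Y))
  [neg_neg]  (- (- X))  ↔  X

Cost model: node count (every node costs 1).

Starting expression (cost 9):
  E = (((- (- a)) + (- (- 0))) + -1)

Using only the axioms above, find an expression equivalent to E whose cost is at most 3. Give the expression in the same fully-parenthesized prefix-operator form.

1. [neg_neg →] (- (- 0))  →  0;  E = (((- (- a)) + 0) + -1)
2. [neg_neg →] (- (- a))  →  a;  E = ((a + 0) + -1)
3. [add_zero →] (a + 0)  →  a;  cost 3 ≤ 3, done

(a + -1)   [cost 3]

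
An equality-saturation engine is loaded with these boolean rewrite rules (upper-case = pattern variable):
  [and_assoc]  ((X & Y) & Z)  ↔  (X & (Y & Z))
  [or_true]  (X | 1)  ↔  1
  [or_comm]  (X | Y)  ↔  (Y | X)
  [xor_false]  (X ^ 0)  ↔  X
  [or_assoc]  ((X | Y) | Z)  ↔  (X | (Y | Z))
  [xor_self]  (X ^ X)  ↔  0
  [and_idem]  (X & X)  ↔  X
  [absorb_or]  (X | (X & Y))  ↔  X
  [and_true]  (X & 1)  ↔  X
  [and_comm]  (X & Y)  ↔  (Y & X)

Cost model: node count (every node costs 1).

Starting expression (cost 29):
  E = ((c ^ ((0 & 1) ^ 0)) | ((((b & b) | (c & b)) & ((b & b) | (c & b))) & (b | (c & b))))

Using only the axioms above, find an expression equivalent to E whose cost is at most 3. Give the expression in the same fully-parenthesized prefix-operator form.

step 1: and_idem (→) rewrites (((b & b) | (c & b)) & ((b & b) | (c & b))) into ((b & b) | (c & b)), now ((c ^ ((0 & 1) ^ 0)) | (((b & b) | (c & b)) & (b | (c & b))))
step 2: xor_false (→) rewrites ((0 & 1) ^ 0) into (0 & 1), now ((c ^ (0 & 1)) | (((b & b) | (c & b)) & (b | (c & b))))
step 3: and_idem (→) rewrites (b & b) into b, now ((c ^ (0 & 1)) | ((b | (c & b)) & (b | (c & b))))
step 4: and_idem (→) rewrites ((b | (c & b)) & (b | (c & b))) into (b | (c & b)), now ((c ^ (0 & 1)) | (b | (c & b)))
step 5: and_true (→) rewrites (0 & 1) into 0, now ((c ^ 0) | (b | (c & b)))
step 6: xor_false (→) rewrites (c ^ 0) into c, now (c | (b | (c & b)))
step 7: and_comm (→) rewrites (c & b) into (b & c), now (c | (b | (b & c)))
step 8: absorb_or (→) rewrites (b | (b & c)) into b, reaching cost 3 (bound 3)

(c | b)   [cost 3]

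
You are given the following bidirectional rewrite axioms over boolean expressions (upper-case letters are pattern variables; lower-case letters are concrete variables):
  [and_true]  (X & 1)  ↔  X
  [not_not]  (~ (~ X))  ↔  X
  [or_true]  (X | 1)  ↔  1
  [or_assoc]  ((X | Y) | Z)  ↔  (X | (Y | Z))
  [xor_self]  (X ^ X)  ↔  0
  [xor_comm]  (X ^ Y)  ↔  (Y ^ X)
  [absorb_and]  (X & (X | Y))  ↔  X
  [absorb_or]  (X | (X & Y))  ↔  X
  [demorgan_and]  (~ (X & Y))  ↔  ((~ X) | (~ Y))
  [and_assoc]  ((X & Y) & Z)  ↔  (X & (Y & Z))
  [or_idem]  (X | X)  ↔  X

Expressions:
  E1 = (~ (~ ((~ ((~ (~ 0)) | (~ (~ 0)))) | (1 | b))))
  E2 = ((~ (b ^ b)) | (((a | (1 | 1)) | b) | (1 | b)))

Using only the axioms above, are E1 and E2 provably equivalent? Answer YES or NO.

1. [not_not →] (~ (~ ((~ ((~ (~ 0)) | (~ (~ 0)))) | (1 | b))))  →  ((~ ((~ (~ 0)) | (~ (~ 0)))) | (1 | b))
2. [or_idem →] ((~ (~ 0)) | (~ (~ 0)))  →  (~ (~ 0));  E1 = ((~ (~ (~ 0))) | (1 | b))
3. [not_not →] (~ (~ 0))  →  0;  E1 = ((~ 0) | (1 | b))
4. [xor_self ←] 0  →  (b ^ b);  E1 = ((~ (b ^ b)) | (1 | b))
5. [or_idem ←] (1 | b)  →  ((1 | b) | (1 | b));  E1 = ((~ (b ^ b)) | ((1 | b) | (1 | b)))
6. [or_true ←] 1  →  (a | 1);  E1 = ((~ (b ^ b)) | (((a | 1) | b) | (1 | b)))
7. [or_idem ←] 1  →  (1 | 1);  this is E2

YES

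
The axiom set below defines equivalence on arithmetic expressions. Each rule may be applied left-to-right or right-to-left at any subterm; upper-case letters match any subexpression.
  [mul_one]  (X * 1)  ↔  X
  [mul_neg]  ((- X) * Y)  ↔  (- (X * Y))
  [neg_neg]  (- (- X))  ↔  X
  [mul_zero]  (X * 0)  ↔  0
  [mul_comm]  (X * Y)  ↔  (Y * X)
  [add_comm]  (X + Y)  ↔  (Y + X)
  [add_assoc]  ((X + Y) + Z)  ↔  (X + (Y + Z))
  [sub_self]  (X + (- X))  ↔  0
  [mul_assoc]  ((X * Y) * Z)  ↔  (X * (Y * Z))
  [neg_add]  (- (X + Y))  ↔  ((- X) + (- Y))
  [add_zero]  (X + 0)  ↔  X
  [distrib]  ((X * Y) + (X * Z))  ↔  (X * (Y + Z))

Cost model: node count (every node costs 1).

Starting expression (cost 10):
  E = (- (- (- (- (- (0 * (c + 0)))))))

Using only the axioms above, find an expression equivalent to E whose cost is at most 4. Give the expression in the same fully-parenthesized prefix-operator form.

(- (0 * c))   [cost 4]

step 1: add_zero (→) rewrites (c + 0) into c, now (- (- (- (- (- (0 * c))))))
step 2: neg_neg (→) rewrites (- (- (- (0 * c)))) into (- (0 * c)), now (- (- (- (0 * c))))
step 3: neg_neg (→) rewrites (- (- (0 * c))) into (0 * c), reaching cost 4 (bound 4)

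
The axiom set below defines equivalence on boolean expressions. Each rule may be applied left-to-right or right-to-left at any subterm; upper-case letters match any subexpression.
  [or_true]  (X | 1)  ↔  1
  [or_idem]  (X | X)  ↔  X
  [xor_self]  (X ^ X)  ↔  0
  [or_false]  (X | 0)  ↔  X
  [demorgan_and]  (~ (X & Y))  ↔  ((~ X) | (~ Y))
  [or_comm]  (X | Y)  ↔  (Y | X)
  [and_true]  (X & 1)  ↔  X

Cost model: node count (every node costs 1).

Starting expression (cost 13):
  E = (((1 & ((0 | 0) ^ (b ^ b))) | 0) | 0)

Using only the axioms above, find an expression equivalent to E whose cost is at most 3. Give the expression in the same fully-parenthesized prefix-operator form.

(1 & 0)   [cost 3]

(1) ((1 & ((0 | 0) ^ (b ^ b))) | 0)  =[or_false →]=  (1 & ((0 | 0) ^ (b ^ b)))    ⊢ ((1 & ((0 | 0) ^ (b ^ b))) | 0)
(2) (b ^ b)  =[xor_self →]=  0    ⊢ ((1 & ((0 | 0) ^ 0)) | 0)
(3) (0 | 0)  =[or_false →]=  0    ⊢ ((1 & (0 ^ 0)) | 0)
(4) (0 ^ 0)  =[xor_self →]=  0    ⊢ ((1 & 0) | 0)
(5) ((1 & 0) | 0)  =[or_false →]=  (1 & 0)    ⊢ cost 3, within 3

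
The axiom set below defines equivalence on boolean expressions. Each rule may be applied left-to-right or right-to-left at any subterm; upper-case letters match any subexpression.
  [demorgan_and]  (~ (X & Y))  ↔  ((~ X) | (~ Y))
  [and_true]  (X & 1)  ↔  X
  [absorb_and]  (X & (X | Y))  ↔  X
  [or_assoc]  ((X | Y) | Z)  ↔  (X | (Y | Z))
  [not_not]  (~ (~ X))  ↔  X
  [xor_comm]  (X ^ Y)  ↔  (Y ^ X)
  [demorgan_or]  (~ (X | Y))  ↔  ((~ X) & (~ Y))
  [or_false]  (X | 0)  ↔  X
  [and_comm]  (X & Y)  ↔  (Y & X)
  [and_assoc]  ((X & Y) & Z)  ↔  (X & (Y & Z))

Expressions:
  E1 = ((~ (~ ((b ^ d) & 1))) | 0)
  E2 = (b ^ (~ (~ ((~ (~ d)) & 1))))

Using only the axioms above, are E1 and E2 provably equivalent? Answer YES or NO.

YES

(1) ((~ (~ ((b ^ d) & 1))) | 0)  =[or_false →]=  (~ (~ ((b ^ d) & 1)))
(2) ((b ^ d) & 1)  =[and_true →]=  (b ^ d)    ⊢ (~ (~ (b ^ d)))
(3) (~ (~ (b ^ d)))  =[not_not →]=  (b ^ d)
(4) d  =[not_not ←]=  (~ (~ d))    ⊢ (b ^ (~ (~ d)))
(5) (~ (~ d))  =[not_not ←]=  (~ (~ (~ (~ d))))    ⊢ (b ^ (~ (~ (~ (~ d)))))
(6) (~ (~ d))  =[and_true ←]=  ((~ (~ d)) & 1)    ⊢ E2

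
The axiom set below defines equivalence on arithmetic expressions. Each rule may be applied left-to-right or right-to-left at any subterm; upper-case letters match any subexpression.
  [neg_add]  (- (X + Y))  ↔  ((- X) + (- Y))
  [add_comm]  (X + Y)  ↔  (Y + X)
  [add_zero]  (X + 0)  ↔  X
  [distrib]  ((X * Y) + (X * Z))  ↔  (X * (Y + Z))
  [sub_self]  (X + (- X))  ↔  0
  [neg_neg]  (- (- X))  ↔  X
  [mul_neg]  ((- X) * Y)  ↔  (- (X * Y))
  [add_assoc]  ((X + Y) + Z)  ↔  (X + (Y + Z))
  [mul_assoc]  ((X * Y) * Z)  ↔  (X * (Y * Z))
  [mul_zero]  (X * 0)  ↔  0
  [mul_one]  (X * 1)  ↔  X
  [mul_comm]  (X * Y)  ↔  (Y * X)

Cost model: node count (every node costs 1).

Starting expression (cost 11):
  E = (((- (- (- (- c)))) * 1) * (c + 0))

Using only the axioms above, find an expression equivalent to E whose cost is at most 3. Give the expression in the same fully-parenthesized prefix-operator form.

(c * c)   [cost 3]

step 1: neg_neg (→) rewrites (- (- (- c))) into (- c), now (((- (- c)) * 1) * (c + 0))
step 2: neg_neg (→) rewrites (- (- c)) into c, now ((c * 1) * (c + 0))
step 3: add_zero (→) rewrites (c + 0) into c, now ((c * 1) * c)
step 4: mul_one (→) rewrites (c * 1) into c, reaching cost 3 (bound 3)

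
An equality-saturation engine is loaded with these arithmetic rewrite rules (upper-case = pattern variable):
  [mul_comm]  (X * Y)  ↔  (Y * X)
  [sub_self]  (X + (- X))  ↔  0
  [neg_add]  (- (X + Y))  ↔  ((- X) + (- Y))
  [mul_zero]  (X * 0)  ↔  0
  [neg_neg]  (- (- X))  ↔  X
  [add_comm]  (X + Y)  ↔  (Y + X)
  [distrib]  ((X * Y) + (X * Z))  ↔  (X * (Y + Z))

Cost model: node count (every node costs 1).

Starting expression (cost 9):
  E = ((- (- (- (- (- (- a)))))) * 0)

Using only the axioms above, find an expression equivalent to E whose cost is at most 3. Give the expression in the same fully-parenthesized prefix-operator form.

step 1: neg_neg (→) rewrites (- (- (- (- (- a))))) into (- (- (- a))), now ((- (- (- (- a)))) * 0)
step 2: neg_neg (→) rewrites (- (- (- (- a)))) into (- (- a)), now ((- (- a)) * 0)
step 3: neg_neg (→) rewrites (- (- a)) into a, reaching cost 3 (bound 3)

(a * 0)   [cost 3]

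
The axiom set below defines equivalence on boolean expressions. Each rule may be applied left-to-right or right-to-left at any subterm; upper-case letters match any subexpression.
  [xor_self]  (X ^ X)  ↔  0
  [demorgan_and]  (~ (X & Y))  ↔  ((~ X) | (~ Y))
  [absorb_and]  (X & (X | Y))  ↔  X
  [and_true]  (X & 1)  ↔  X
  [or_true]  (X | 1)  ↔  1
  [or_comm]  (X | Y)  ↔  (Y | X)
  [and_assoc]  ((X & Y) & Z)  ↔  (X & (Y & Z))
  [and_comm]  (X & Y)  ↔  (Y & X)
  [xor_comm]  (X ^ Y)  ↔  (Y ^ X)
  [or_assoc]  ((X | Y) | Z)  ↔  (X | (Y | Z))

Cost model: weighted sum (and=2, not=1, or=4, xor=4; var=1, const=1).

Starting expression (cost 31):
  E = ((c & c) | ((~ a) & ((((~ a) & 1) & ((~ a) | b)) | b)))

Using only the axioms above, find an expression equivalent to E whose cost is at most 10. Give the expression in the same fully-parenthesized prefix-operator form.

((c & c) | (~ a))   [cost 10]

(1) ((~ a) & 1)  =[and_true →]=  (~ a)    ⊢ ((c & c) | ((~ a) & (((~ a) & ((~ a) | b)) | b)))
(2) ((~ a) & ((~ a) | b))  =[absorb_and →]=  (~ a)    ⊢ ((c & c) | ((~ a) & ((~ a) | b)))
(3) ((~ a) & ((~ a) | b))  =[absorb_and →]=  (~ a)    ⊢ cost 10, within 10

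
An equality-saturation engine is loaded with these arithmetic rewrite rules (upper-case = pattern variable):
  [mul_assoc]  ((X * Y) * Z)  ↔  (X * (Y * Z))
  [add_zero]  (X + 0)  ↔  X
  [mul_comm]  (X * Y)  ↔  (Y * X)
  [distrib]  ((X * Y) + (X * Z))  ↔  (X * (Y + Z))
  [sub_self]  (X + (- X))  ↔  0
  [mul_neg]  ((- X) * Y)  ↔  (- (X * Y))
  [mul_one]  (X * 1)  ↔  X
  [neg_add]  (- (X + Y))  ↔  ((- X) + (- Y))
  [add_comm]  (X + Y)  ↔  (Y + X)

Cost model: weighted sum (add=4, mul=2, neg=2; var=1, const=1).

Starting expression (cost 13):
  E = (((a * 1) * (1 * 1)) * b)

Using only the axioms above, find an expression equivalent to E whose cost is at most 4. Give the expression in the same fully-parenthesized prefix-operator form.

(a * b)   [cost 4]

(1) (a * 1)  =[mul_one →]=  a    ⊢ ((a * (1 * 1)) * b)
(2) (1 * 1)  =[mul_one →]=  1    ⊢ ((a * 1) * b)
(3) (a * 1)  =[mul_one →]=  a    ⊢ cost 4, within 4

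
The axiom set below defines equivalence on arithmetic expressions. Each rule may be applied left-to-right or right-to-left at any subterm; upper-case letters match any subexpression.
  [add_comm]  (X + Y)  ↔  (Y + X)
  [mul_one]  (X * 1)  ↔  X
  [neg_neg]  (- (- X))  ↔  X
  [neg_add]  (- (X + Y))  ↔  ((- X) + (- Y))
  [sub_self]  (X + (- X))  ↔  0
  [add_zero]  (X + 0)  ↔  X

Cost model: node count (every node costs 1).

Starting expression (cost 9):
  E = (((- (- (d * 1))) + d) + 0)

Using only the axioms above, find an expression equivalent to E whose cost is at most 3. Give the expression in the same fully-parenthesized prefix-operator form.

1. [mul_one →] (d * 1)  →  d;  E = (((- (- d)) + d) + 0)
2. [add_zero →] (((- (- d)) + d) + 0)  →  ((- (- d)) + d)
3. [neg_neg →] (- (- d))  →  d;  cost 3 ≤ 3, done

(d + d)   [cost 3]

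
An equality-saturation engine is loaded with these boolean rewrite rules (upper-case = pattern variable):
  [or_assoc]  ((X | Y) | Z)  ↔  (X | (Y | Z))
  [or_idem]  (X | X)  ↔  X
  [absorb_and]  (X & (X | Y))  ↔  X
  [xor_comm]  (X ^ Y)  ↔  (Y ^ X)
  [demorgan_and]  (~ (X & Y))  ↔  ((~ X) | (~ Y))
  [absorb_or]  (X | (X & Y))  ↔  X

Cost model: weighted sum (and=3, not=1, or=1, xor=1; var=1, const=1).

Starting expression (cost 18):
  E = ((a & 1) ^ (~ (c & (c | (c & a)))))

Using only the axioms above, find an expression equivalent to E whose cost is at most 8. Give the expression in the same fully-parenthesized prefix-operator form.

((a & 1) ^ (~ c))   [cost 8]

1. [demorgan_and →] (~ (c & (c | (c & a))))  →  ((~ c) | (~ (c | (c & a))));  E = ((a & 1) ^ ((~ c) | (~ (c | (c & a)))))
2. [absorb_or →] (c | (c & a))  →  c;  E = ((a & 1) ^ ((~ c) | (~ c)))
3. [or_idem →] ((~ c) | (~ c))  →  (~ c);  cost 8 ≤ 8, done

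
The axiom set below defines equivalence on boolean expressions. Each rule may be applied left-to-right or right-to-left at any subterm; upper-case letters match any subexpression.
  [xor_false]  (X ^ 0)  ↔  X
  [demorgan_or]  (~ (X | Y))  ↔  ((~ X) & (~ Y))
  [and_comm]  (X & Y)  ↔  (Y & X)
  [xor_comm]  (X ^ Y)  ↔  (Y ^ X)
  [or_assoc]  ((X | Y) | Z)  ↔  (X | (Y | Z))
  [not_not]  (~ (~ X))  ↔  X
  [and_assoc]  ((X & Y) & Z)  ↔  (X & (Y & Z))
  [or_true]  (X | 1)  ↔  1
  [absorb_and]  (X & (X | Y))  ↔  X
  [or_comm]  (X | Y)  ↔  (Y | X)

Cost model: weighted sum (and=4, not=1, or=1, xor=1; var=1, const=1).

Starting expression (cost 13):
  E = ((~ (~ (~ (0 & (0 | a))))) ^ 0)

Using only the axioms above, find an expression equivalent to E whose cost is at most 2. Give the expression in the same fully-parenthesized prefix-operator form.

step 1: absorb_and (→) rewrites (0 & (0 | a)) into 0, now ((~ (~ (~ 0))) ^ 0)
step 2: not_not (→) rewrites (~ (~ (~ 0))) into (~ 0), now ((~ 0) ^ 0)
step 3: xor_false (→) rewrites ((~ 0) ^ 0) into (~ 0), reaching cost 2 (bound 2)

(~ 0)   [cost 2]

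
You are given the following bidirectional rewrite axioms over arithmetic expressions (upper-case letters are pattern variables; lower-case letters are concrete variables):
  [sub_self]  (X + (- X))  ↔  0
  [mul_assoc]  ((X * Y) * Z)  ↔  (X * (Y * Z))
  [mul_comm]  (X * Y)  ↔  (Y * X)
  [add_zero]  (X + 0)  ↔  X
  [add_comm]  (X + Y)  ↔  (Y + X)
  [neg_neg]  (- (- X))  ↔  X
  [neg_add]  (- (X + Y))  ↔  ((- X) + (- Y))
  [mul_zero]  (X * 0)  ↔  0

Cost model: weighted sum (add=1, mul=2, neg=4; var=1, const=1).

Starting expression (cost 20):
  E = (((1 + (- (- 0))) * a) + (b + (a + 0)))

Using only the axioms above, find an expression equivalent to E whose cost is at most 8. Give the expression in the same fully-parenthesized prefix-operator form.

1. [neg_neg →] (- (- 0))  →  0;  E = (((1 + 0) * a) + (b + (a + 0)))
2. [add_zero →] (1 + 0)  →  1;  E = ((1 * a) + (b + (a + 0)))
3. [add_zero →] (a + 0)  →  a;  cost 8 ≤ 8, done

((1 * a) + (b + a))   [cost 8]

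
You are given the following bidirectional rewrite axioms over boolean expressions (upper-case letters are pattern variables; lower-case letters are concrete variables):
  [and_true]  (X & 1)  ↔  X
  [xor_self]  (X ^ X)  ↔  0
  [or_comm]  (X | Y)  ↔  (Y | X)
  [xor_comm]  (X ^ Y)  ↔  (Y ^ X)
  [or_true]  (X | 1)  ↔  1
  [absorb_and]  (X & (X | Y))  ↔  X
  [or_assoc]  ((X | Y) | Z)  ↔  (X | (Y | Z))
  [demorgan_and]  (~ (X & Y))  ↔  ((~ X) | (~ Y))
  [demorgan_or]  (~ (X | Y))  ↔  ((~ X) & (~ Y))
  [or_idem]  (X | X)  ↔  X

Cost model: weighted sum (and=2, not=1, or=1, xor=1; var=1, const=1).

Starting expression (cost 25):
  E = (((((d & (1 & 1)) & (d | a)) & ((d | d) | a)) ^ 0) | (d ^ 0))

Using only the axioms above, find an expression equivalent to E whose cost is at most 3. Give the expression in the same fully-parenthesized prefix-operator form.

(d ^ 0)   [cost 3]

1. [and_true →] (1 & 1)  →  1;  E = (((((d & 1) & (d | a)) & ((d | d) | a)) ^ 0) | (d ^ 0))
2. [and_true →] (d & 1)  →  d;  E = ((((d & (d | a)) & ((d | d) | a)) ^ 0) | (d ^ 0))
3. [or_idem →] (d | d)  →  d;  E = ((((d & (d | a)) & (d | a)) ^ 0) | (d ^ 0))
4. [absorb_and →] (d & (d | a))  →  d;  E = (((d & (d | a)) ^ 0) | (d ^ 0))
5. [absorb_and →] (d & (d | a))  →  d;  E = ((d ^ 0) | (d ^ 0))
6. [or_idem →] ((d ^ 0) | (d ^ 0))  →  (d ^ 0);  cost 3 ≤ 3, done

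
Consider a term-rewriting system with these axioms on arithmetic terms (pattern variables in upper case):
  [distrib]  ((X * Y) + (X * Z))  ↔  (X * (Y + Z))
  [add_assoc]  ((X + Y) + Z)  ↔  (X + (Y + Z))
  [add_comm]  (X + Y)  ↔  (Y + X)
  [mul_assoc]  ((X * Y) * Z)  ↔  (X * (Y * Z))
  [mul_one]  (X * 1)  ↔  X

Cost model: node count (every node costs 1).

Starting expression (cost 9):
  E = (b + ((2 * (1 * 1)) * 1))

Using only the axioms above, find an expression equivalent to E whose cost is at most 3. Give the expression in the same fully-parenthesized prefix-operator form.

(b + 2)   [cost 3]

(1) (1 * 1)  =[mul_one →]=  1    ⊢ (b + ((2 * 1) * 1))
(2) ((2 * 1) * 1)  =[mul_one →]=  (2 * 1)    ⊢ (b + (2 * 1))
(3) (2 * 1)  =[mul_one →]=  2    ⊢ cost 3, within 3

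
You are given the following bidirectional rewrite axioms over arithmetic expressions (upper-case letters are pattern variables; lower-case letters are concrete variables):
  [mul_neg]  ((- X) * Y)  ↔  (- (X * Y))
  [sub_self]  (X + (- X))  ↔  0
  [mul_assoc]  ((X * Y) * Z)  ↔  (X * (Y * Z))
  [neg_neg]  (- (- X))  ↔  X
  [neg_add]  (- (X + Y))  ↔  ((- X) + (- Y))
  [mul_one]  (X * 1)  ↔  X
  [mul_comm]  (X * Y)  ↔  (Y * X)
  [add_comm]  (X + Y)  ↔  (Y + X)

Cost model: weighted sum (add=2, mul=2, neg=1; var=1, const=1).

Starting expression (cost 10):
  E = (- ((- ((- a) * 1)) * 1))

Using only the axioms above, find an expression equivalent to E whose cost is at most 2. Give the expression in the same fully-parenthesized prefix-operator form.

(1) ((- ((- a) * 1)) * 1)  =[mul_one →]=  (- ((- a) * 1))    ⊢ (- (- ((- a) * 1)))
(2) ((- a) * 1)  =[mul_one →]=  (- a)    ⊢ (- (- (- a)))
(3) (- (- a))  =[neg_neg →]=  a    ⊢ cost 2, within 2

(- a)   [cost 2]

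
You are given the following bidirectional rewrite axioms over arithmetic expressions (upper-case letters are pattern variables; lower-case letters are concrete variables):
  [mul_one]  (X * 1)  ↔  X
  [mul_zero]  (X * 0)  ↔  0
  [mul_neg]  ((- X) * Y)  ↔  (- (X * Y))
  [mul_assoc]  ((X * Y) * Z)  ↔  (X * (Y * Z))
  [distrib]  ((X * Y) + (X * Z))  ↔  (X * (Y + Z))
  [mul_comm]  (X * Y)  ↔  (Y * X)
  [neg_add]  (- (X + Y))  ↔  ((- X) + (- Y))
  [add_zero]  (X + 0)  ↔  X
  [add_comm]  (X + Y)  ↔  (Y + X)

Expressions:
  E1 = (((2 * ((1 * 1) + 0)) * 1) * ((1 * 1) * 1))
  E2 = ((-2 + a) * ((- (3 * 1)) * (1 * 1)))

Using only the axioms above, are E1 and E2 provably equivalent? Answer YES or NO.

NO

The axioms are sound identities: if E1 ↔* E2 then E1 and E2 evaluate identically under any assignment.
Under a=0: E1 evaluates to 2, E2 to 6. Distinct ⇒ no rewrite sequence connects them.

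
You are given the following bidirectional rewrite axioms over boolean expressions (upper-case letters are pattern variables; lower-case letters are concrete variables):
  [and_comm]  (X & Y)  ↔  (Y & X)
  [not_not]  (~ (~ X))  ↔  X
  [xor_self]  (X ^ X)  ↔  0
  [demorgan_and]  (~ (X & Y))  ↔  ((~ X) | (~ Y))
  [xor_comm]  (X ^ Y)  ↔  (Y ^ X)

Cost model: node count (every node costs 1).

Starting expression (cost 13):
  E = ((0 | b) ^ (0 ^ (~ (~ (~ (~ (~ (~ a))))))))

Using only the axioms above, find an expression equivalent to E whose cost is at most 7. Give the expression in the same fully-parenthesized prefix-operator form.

(1) (~ (~ (~ (~ (~ (~ a))))))  =[not_not →]=  (~ (~ (~ (~ a))))    ⊢ ((0 | b) ^ (0 ^ (~ (~ (~ (~ a))))))
(2) (~ (~ a))  =[not_not →]=  a    ⊢ ((0 | b) ^ (0 ^ (~ (~ a))))
(3) (~ (~ a))  =[not_not →]=  a    ⊢ cost 7, within 7

((0 | b) ^ (0 ^ a))   [cost 7]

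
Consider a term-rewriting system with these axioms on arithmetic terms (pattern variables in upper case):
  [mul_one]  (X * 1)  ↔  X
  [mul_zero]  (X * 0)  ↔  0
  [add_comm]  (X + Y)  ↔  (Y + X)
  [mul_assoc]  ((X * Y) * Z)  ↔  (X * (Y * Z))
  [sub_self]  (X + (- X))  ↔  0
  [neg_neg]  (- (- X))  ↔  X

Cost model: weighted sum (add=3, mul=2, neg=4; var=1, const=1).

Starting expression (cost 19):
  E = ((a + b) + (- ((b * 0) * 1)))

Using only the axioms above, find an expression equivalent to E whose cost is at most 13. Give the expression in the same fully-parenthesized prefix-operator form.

step 1: mul_one (→) rewrites ((b * 0) * 1) into (b * 0), now ((a + b) + (- (b * 0)))
step 2: mul_zero (→) rewrites (b * 0) into 0, reaching cost 13 (bound 13)

((a + b) + (- 0))   [cost 13]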